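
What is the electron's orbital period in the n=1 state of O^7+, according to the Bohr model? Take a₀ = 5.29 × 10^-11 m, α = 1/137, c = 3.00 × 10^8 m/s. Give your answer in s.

r = n²a₀/Z = 1²·5.29 × 10^-11/8 = 6.61 × 10^-12 m
v = Zαc/n = 8·0.00730·3.00 × 10^8/1 = 1.75 × 10^7 m/s
T = 2πr/v = 2.37 × 10^-18 s

2.37 × 10^-18 s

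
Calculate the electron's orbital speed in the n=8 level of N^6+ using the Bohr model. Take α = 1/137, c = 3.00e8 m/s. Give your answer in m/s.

v_n = Zαc/n = 7 × 0.00730 × 3.00e8 / 8
    = 1.92e6 m/s

1.92e6 m/s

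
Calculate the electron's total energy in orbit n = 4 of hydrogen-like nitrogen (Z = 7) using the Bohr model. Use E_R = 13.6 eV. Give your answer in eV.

E_n = −E_R·Z²/n² = −13.6 × 7²/4² = -41.6 eV

-41.6 eV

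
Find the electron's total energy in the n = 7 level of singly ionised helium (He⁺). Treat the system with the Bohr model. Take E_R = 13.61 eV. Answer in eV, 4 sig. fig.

E_n = −E_R·Z²/n² = −13.61 × 2²/7² = -1.111 eV

-1.111 eV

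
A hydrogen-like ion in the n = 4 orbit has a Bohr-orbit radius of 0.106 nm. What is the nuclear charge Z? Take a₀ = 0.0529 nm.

r_n = n²a₀/Z ⇒ Z = n²a₀/r = 4² × 0.0529 / 0.106 ≈ 7.98
Z = 8

8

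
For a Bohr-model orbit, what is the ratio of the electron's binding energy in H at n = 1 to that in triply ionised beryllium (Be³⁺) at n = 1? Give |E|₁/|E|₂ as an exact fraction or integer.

1/16

|E| ∝ Z^2 · n^-2
|E|₁/|E|₂ = (1/4)^2 · (1/1)^-2 = 1/16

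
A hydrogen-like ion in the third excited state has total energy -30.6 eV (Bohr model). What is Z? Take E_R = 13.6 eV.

E_n = −E_R Z²/n² ⇒ Z² = −E_n n²/E_R = 30.6 × 4² / 13.6 ≈ 36.00
Z = 6

6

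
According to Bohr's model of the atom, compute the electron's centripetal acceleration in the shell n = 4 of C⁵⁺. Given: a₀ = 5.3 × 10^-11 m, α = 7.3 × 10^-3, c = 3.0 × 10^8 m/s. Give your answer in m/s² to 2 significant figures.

r = n²a₀/Z = 1.4 × 10^-10 m, v = Zαc/n = 3.3 × 10^6 m/s
a = v²/r = (3.3 × 10^6)² / 1.4 × 10^-10 = 7.6 × 10^22 m/s²

7.6 × 10^22 m/s²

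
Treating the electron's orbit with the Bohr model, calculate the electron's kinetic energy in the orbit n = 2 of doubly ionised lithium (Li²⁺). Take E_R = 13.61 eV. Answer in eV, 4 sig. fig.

30.62 eV

For a Coulomb orbit the virial theorem gives K = −E_n.
E_n = −E_R·Z²/n², so K = E_R·Z²/n² = 13.61 × 3²/2² = 30.62 eV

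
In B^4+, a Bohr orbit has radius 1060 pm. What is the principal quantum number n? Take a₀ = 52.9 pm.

10

r_n = n²a₀/Z ⇒ n² = rZ/a₀ = 1060 × 5 / 52.9 ≈ 100.19
n = 10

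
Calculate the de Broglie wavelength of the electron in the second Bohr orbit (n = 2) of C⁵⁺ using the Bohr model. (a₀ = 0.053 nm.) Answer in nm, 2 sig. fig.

0.11 nm

The Bohr quantisation condition is nλ = 2πr_n.
r_n = n²a₀/Z = 0.035 nm
λ = 2πr_n/n = 2π·0.035/2 = 0.11 nm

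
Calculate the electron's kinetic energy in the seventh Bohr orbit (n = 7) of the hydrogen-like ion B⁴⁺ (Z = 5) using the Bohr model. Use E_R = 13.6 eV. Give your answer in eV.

6.94 eV

For a Coulomb orbit the virial theorem gives K = −E_n.
E_n = −E_R·Z²/n², so K = E_R·Z²/n² = 13.6 × 5²/7² = 6.94 eV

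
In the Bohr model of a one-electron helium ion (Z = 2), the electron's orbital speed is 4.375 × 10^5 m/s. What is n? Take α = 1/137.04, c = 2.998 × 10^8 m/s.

10

v_n = Zαc/n ⇒ n = Zαc/v = 2 × 0.007297 × 2.998 × 10^8 / 4.375 × 10^5 ≈ 10.00
n = 10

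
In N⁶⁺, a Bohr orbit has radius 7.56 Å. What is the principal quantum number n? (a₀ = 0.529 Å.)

r_n = n²a₀/Z ⇒ n² = rZ/a₀ = 7.56 × 7 / 0.529 ≈ 100.04
n = 10

10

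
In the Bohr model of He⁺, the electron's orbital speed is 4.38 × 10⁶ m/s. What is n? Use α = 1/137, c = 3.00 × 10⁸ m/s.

v_n = Zαc/n ⇒ n = Zαc/v = 2 × 0.00730 × 3.00 × 10⁸ / 4.38 × 10⁶ ≈ 1.00
n = 1

1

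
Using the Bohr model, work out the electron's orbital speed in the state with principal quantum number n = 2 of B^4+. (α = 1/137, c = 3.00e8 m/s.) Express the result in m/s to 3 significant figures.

5.47e6 m/s

v_n = Zαc/n = 5 × 0.00730 × 3.00e8 / 2
    = 5.47e6 m/s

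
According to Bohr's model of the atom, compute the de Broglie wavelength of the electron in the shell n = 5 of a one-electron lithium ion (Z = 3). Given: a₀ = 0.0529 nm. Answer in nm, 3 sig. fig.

0.554 nm

The Bohr quantisation condition is nλ = 2πr_n.
r_n = n²a₀/Z = 0.441 nm
λ = 2πr_n/n = 2π·0.441/5 = 0.554 nm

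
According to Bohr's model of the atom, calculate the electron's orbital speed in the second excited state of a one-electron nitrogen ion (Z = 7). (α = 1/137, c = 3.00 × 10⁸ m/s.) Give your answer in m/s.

v_n = Zαc/n = 7 × 0.00730 × 3.00 × 10⁸ / 3
    = 5.11 × 10⁶ m/s

5.11 × 10⁶ m/s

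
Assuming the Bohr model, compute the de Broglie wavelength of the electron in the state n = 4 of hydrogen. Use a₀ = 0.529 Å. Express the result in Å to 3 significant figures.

13.3 Å

The Bohr quantisation condition is nλ = 2πr_n.
r_n = n²a₀/Z = 8.46 Å
λ = 2πr_n/n = 2π·8.46/4 = 13.3 Å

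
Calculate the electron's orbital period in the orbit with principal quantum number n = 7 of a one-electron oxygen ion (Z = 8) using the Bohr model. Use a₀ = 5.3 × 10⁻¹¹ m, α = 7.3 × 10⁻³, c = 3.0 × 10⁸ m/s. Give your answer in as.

r = n²a₀/Z = 7²·5.3 × 10⁻¹¹/8 = 3.2 × 10⁻¹⁰ m
v = Zαc/n = 8·0.0073·3.0 × 10⁸/7 = 2.5 × 10⁶ m/s
T = 2πr/v = 8.1 × 10⁻¹⁶ s = 810 as

810 as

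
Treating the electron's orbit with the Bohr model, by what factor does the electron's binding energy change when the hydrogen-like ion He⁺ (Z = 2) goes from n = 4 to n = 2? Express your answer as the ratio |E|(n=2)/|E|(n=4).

4

|E| ∝ Z^2 · n^-2; with Z fixed, |E| ∝ n^-2.
|E|(n=2)/|E|(n=4) = (2/4)^-2 = 4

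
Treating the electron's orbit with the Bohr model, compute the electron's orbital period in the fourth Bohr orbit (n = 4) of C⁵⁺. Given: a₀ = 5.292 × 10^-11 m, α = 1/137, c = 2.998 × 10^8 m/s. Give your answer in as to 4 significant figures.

r = n²a₀/Z = 4²·5.292 × 10^-11/6 = 1.411 × 10^-10 m
v = Zαc/n = 6·0.007299·2.998 × 10^8/4 = 3.282 × 10^6 m/s
T = 2πr/v = 2.701 × 10^-16 s = 270.1 as

270.1 as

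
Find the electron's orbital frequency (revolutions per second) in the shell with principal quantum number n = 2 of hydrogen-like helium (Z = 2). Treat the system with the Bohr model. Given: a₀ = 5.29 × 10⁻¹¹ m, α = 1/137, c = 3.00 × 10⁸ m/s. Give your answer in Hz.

3.29 × 10¹⁵ Hz

r = n²a₀/Z = 1.06 × 10⁻¹⁰ m, v = Zαc/n = 2.19 × 10⁶ m/s
f = v/(2πr) = 3.29 × 10¹⁵ Hz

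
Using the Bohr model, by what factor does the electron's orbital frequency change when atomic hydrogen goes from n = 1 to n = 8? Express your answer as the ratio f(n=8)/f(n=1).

1/512

f ∝ Z^2 · n^-3; with Z fixed, f ∝ n^-3.
f(n=8)/f(n=1) = (8/1)^-3 = 1/512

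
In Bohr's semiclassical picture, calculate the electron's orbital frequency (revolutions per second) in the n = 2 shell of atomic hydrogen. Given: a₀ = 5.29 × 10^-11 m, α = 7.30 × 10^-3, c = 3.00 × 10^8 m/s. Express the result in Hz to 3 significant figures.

r = n²a₀/Z = 2.12 × 10^-10 m, v = Zαc/n = 1.09 × 10^6 m/s
f = v/(2πr) = 8.24 × 10^14 Hz

8.24 × 10^14 Hz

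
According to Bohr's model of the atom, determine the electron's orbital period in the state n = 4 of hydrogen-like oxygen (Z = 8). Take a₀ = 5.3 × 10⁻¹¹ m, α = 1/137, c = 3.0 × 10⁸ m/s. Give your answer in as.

150 as

r = n²a₀/Z = 4²·5.3 × 10⁻¹¹/8 = 1.1 × 10⁻¹⁰ m
v = Zαc/n = 8·0.0073·3.0 × 10⁸/4 = 4.4 × 10⁶ m/s
T = 2πr/v = 1.5 × 10⁻¹⁶ s = 150 as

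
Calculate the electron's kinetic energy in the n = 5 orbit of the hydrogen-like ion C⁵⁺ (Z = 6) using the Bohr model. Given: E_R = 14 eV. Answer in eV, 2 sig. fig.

For a Coulomb orbit the virial theorem gives K = −E_n.
E_n = −E_R·Z²/n², so K = E_R·Z²/n² = 14 × 6²/5² = 20 eV

20 eV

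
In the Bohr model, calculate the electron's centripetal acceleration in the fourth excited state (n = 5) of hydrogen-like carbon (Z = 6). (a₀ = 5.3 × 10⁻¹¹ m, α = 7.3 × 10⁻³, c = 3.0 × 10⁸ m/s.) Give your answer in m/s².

r = n²a₀/Z = 2.2 × 10⁻¹⁰ m, v = Zαc/n = 2.6 × 10⁶ m/s
a = v²/r = (2.6 × 10⁶)² / 2.2 × 10⁻¹⁰ = 3.1 × 10²² m/s²

3.1 × 10²² m/s²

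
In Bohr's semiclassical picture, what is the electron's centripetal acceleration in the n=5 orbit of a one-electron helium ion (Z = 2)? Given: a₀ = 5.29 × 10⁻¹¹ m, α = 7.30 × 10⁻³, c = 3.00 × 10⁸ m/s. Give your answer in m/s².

r = n²a₀/Z = 6.61 × 10⁻¹⁰ m, v = Zαc/n = 8.76 × 10⁵ m/s
a = v²/r = (8.76 × 10⁵)² / 6.61 × 10⁻¹⁰ = 1.16 × 10²¹ m/s²

1.16 × 10²¹ m/s²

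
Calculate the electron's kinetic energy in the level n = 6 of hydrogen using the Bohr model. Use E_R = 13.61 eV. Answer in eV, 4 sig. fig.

For a Coulomb orbit the virial theorem gives K = −E_n.
E_n = −E_R·Z²/n², so K = E_R·Z²/n² = 13.61 × 1²/6² = 0.3781 eV

0.3781 eV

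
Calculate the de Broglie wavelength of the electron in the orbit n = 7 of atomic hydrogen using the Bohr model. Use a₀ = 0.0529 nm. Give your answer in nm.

2.33 nm

The Bohr quantisation condition is nλ = 2πr_n.
r_n = n²a₀/Z = 2.59 nm
λ = 2πr_n/n = 2π·2.59/7 = 2.33 nm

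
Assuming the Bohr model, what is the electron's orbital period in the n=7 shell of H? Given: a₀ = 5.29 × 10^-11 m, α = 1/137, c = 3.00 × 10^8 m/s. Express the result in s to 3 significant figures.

r = n²a₀/Z = 7²·5.29 × 10^-11/1 = 2.59 × 10^-9 m
v = Zαc/n = 1·0.00730·3.00 × 10^8/7 = 3.13 × 10^5 m/s
T = 2πr/v = 5.21 × 10^-14 s

5.21 × 10^-14 s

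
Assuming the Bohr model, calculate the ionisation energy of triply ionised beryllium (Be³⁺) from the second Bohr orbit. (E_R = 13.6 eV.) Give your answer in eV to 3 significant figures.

E_n = −E_R·Z²/n² = −13.6 × 4²/2² eV = -54.4 eV
Ionisation energy = −E_n = 54.4 eV

54.4 eV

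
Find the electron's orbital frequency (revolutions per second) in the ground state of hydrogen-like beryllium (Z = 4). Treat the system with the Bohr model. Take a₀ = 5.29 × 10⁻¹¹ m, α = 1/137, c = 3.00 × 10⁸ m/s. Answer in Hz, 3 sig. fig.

r = n²a₀/Z = 1.32 × 10⁻¹¹ m, v = Zαc/n = 8.76 × 10⁶ m/s
f = v/(2πr) = 1.05 × 10¹⁷ Hz

1.05 × 10¹⁷ Hz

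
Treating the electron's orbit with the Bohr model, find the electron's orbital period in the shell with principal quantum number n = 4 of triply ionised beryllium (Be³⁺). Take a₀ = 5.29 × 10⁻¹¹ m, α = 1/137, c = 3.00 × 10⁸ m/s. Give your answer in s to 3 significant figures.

6.07 × 10⁻¹⁶ s

r = n²a₀/Z = 4²·5.29 × 10⁻¹¹/4 = 2.12 × 10⁻¹⁰ m
v = Zαc/n = 4·0.00730·3.00 × 10⁸/4 = 2.19 × 10⁶ m/s
T = 2πr/v = 6.07 × 10⁻¹⁶ s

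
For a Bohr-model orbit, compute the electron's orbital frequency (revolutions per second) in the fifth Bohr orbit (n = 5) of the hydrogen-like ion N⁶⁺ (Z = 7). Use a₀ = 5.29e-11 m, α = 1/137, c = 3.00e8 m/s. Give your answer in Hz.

r = n²a₀/Z = 1.89e-10 m, v = Zαc/n = 3.07e6 m/s
f = v/(2πr) = 2.58e15 Hz

2.58e15 Hz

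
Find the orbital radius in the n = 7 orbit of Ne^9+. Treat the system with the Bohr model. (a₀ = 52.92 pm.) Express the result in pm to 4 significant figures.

r_n = n²a₀/Z = 7² × 52.92 / 10
    = 49 × 52.92 / 10 = 259.3 pm

259.3 pm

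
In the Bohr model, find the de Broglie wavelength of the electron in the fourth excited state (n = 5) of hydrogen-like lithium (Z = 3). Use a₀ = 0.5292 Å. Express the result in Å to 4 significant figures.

The Bohr quantisation condition is nλ = 2πr_n.
r_n = n²a₀/Z = 4.410 Å
λ = 2πr_n/n = 2π·4.410/5 = 5.542 Å

5.542 Å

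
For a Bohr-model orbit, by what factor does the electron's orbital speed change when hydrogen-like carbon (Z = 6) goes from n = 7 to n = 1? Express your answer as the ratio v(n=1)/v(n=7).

7

v ∝ Z^1 · n^-1; with Z fixed, v ∝ n^-1.
v(n=1)/v(n=7) = (1/7)^-1 = 7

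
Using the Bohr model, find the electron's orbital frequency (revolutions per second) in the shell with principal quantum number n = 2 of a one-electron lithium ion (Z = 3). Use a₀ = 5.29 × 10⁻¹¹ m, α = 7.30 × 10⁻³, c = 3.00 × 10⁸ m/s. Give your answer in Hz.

7.41 × 10¹⁵ Hz

r = n²a₀/Z = 7.05 × 10⁻¹¹ m, v = Zαc/n = 3.29 × 10⁶ m/s
f = v/(2πr) = 7.41 × 10¹⁵ Hz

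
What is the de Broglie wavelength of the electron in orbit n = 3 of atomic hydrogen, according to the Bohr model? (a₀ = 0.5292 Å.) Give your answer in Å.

9.975 Å

The Bohr quantisation condition is nλ = 2πr_n.
r_n = n²a₀/Z = 4.763 Å
λ = 2πr_n/n = 2π·4.763/3 = 9.975 Å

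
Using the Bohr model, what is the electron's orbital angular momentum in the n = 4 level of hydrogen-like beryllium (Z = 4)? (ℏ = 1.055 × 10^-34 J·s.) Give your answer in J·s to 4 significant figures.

4.220 × 10^-34 J·s

L_n = nℏ = 4 × 1.055 × 10^-34 = 4.220 × 10^-34 J·s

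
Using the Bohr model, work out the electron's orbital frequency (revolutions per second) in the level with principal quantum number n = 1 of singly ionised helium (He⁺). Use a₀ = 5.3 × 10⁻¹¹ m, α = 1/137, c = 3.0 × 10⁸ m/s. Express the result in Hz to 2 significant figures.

2.6 × 10¹⁶ Hz

r = n²a₀/Z = 2.6 × 10⁻¹¹ m, v = Zαc/n = 4.4 × 10⁶ m/s
f = v/(2πr) = 2.6 × 10¹⁶ Hz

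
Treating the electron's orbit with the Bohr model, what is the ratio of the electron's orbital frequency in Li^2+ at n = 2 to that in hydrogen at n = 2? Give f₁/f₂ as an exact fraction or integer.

f ∝ Z^2 · n^-3
f₁/f₂ = (3/1)^2 · (2/2)^-3 = 9

9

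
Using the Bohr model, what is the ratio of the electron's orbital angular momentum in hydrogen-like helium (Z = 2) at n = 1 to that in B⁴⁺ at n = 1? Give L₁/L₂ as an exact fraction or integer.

1

L = nℏ is independent of Z.
L₁/L₂ = n₁/n₂ = 1/1 = 1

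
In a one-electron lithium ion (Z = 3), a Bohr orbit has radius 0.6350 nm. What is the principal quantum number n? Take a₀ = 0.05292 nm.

6

r_n = n²a₀/Z ⇒ n² = rZ/a₀ = 0.6350 × 3 / 0.05292 ≈ 36.00
n = 6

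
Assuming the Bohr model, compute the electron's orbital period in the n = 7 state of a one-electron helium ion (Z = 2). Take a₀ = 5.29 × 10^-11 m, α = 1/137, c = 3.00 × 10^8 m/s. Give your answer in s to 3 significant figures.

1.30 × 10^-14 s

r = n²a₀/Z = 7²·5.29 × 10^-11/2 = 1.30 × 10^-9 m
v = Zαc/n = 2·0.00730·3.00 × 10^8/7 = 6.26 × 10^5 m/s
T = 2πr/v = 1.30 × 10^-14 s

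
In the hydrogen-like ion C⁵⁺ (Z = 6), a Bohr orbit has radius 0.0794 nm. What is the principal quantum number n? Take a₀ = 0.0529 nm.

3

r_n = n²a₀/Z ⇒ n² = rZ/a₀ = 0.0794 × 6 / 0.0529 ≈ 9.01
n = 3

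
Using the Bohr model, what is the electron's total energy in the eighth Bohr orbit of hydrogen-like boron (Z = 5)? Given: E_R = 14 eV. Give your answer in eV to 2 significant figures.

-5.5 eV

E_n = −E_R·Z²/n² = −14 × 5²/8² = -5.5 eV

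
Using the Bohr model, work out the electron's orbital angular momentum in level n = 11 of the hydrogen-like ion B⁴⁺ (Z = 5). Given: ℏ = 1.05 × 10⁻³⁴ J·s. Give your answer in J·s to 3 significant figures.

L_n = nℏ = 11 × 1.05 × 10⁻³⁴ = 1.16 × 10⁻³³ J·s

1.16 × 10⁻³³ J·s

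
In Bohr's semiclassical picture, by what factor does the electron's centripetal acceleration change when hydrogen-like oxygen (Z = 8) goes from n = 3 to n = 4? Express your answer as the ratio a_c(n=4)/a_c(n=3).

a_c ∝ Z^3 · n^-4; with Z fixed, a_c ∝ n^-4.
a_c(n=4)/a_c(n=3) = (4/3)^-4 = 81/256

81/256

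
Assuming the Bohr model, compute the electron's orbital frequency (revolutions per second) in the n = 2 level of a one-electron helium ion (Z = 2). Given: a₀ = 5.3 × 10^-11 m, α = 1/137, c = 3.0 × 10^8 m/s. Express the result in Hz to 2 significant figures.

r = n²a₀/Z = 1.1 × 10^-10 m, v = Zαc/n = 2.2 × 10^6 m/s
f = v/(2πr) = 3.3 × 10^15 Hz

3.3 × 10^15 Hz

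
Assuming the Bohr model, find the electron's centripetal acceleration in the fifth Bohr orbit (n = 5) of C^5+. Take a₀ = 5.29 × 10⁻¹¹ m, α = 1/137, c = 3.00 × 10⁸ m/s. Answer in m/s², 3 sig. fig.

3.13 × 10²² m/s²

r = n²a₀/Z = 2.20 × 10⁻¹⁰ m, v = Zαc/n = 2.63 × 10⁶ m/s
a = v²/r = (2.63 × 10⁶)² / 2.20 × 10⁻¹⁰ = 3.13 × 10²² m/s²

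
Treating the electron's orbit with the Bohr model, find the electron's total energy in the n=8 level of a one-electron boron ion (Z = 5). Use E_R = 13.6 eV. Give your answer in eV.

E_n = −E_R·Z²/n² = −13.6 × 5²/8² = -5.31 eV

-5.31 eV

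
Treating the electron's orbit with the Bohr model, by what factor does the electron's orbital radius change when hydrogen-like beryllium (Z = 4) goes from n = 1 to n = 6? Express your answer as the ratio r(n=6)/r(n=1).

r ∝ Z^-1 · n^2; with Z fixed, r ∝ n^2.
r(n=6)/r(n=1) = (6/1)^2 = 36

36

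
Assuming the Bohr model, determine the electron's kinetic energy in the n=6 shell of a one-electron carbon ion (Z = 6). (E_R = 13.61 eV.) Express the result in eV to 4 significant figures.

For a Coulomb orbit the virial theorem gives K = −E_n.
E_n = −E_R·Z²/n², so K = E_R·Z²/n² = 13.61 × 6²/6² = 13.61 eV

13.61 eV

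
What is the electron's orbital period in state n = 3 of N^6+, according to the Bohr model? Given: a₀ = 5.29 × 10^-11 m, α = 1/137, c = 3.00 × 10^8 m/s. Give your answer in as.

83.6 as

r = n²a₀/Z = 3²·5.29 × 10^-11/7 = 6.80 × 10^-11 m
v = Zαc/n = 7·0.00730·3.00 × 10^8/3 = 5.11 × 10^6 m/s
T = 2πr/v = 8.36 × 10^-17 s = 83.6 as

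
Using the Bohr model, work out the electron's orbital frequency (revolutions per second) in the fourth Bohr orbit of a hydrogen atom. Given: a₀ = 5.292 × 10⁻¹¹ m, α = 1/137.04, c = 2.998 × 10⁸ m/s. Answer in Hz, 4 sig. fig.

r = n²a₀/Z = 8.467 × 10⁻¹⁰ m, v = Zαc/n = 5.469 × 10⁵ m/s
f = v/(2πr) = 1.028 × 10¹⁴ Hz

1.028 × 10¹⁴ Hz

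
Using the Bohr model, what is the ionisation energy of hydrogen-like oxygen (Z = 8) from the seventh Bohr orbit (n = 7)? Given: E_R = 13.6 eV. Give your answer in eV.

E_n = −E_R·Z²/n² = −13.6 × 8²/7² eV = -17.8 eV
Ionisation energy = −E_n = 17.8 eV

17.8 eV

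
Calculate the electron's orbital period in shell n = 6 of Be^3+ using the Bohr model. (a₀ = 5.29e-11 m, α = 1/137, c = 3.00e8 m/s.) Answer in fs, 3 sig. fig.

r = n²a₀/Z = 6²·5.29e-11/4 = 4.76e-10 m
v = Zαc/n = 4·0.00730·3.00e8/6 = 1.46e6 m/s
T = 2πr/v = 2.05e-15 s = 2.05 fs

2.05 fs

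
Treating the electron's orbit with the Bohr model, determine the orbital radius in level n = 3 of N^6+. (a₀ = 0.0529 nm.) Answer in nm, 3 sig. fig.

r_n = n²a₀/Z = 3² × 0.0529 / 7
    = 9 × 0.0529 / 7 = 0.0680 nm

0.0680 nm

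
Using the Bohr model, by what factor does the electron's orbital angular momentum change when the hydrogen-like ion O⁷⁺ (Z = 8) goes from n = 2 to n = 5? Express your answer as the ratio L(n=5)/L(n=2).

L = nℏ depends only on n, so L ∝ n.
L(n=5)/L(n=2) = (5/2)^1 = 5/2

5/2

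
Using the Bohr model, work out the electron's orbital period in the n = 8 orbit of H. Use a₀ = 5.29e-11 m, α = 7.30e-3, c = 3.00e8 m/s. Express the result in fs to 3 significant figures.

r = n²a₀/Z = 8²·5.29e-11/1 = 3.39e-9 m
v = Zαc/n = 1·0.00730·3.00e8/8 = 2.74e5 m/s
T = 2πr/v = 7.77e-14 s = 77.7 fs

77.7 fs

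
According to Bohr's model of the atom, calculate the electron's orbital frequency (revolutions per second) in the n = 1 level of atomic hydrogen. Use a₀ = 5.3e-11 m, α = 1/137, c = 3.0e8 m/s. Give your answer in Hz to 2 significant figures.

6.6e15 Hz

r = n²a₀/Z = 5.3e-11 m, v = Zαc/n = 2.2e6 m/s
f = v/(2πr) = 6.6e15 Hz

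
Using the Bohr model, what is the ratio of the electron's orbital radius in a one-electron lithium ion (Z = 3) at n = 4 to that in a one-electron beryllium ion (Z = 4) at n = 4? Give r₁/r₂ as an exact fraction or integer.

r ∝ Z^-1 · n^2
r₁/r₂ = (3/4)^-1 · (4/4)^2 = 4/3

4/3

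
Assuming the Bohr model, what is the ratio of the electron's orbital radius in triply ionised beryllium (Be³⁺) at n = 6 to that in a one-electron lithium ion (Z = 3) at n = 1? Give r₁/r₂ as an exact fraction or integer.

r ∝ Z^-1 · n^2
r₁/r₂ = (4/3)^-1 · (6/1)^2 = 27

27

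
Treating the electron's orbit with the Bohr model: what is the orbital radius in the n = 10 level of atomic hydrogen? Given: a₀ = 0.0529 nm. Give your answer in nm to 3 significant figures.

5.29 nm

r_n = n²a₀/Z = 10² × 0.0529 / 1
    = 100 × 0.0529 / 1 = 5.29 nm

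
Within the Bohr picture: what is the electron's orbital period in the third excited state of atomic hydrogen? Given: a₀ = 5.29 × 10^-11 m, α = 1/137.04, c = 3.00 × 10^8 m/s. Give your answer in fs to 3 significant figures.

9.72 fs

r = n²a₀/Z = 4²·5.29 × 10^-11/1 = 8.46 × 10^-10 m
v = Zαc/n = 1·0.00730·3.00 × 10^8/4 = 5.47 × 10^5 m/s
T = 2πr/v = 9.72 × 10^-15 s = 9.72 fs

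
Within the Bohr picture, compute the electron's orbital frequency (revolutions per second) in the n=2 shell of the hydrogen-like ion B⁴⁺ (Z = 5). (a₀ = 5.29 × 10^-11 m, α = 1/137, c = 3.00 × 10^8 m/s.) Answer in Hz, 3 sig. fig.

2.06 × 10^16 Hz

r = n²a₀/Z = 4.23 × 10^-11 m, v = Zαc/n = 5.47 × 10^6 m/s
f = v/(2πr) = 2.06 × 10^16 Hz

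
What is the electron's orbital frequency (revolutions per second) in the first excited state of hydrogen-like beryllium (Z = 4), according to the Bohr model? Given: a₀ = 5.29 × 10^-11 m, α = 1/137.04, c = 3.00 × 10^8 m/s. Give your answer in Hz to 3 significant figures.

1.32 × 10^16 Hz

r = n²a₀/Z = 5.29 × 10^-11 m, v = Zαc/n = 4.38 × 10^6 m/s
f = v/(2πr) = 1.32 × 10^16 Hz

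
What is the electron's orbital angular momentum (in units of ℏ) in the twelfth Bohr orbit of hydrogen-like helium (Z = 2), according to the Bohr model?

L_n = nℏ, so L/ℏ = n = 12.

12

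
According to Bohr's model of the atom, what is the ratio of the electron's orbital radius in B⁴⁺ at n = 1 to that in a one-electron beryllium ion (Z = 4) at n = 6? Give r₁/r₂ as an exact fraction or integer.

r ∝ Z^-1 · n^2
r₁/r₂ = (5/4)^-1 · (1/6)^2 = 1/45

1/45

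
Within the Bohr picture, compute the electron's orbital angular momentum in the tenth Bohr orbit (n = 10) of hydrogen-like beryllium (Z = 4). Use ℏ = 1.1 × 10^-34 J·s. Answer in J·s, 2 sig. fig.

1.1 × 10^-33 J·s

L_n = nℏ = 10 × 1.1 × 10^-34 = 1.1 × 10^-33 J·s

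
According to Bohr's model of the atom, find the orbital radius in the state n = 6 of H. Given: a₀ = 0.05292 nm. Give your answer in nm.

r_n = n²a₀/Z = 6² × 0.05292 / 1
    = 36 × 0.05292 / 1 = 1.905 nm

1.905 nm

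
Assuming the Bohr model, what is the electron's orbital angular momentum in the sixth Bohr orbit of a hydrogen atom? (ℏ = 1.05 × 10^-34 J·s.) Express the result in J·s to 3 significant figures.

6.30 × 10^-34 J·s

L_n = nℏ = 6 × 1.05 × 10^-34 = 6.30 × 10^-34 J·s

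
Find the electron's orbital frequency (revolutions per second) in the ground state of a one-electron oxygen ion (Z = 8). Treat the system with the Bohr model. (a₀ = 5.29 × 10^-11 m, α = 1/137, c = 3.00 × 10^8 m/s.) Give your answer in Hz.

r = n²a₀/Z = 6.61 × 10^-12 m, v = Zαc/n = 1.75 × 10^7 m/s
f = v/(2πr) = 4.22 × 10^17 Hz

4.22 × 10^17 Hz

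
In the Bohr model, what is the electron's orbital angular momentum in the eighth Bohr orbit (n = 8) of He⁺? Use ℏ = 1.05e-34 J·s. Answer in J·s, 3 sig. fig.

8.40e-34 J·s

L_n = nℏ = 8 × 1.05e-34 = 8.40e-34 J·s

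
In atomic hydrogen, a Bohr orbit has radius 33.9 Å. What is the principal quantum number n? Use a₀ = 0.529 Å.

8

r_n = n²a₀/Z ⇒ n² = rZ/a₀ = 33.9 × 1 / 0.529 ≈ 64.08
n = 8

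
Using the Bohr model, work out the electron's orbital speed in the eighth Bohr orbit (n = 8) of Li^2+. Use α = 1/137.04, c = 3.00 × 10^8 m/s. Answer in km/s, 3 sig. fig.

v_n = Zαc/n = 3 × 0.00730 × 3.00 × 10^8 / 8
    = 821 km/s

821 km/s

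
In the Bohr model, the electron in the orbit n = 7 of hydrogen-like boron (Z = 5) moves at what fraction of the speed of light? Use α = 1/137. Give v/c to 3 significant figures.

0.00521

v_n = Zαc/n, so v/c = Zα/n = 5 × 0.00730 / 7 = 0.00521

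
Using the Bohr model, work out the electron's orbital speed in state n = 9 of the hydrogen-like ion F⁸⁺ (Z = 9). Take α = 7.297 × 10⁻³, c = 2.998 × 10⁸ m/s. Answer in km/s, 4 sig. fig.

2188 km/s

v_n = Zαc/n = 9 × 0.007297 × 2.998 × 10⁸ / 9
    = 2188 km/s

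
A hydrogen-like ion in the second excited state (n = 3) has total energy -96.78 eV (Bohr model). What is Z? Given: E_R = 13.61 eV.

E_n = −E_R Z²/n² ⇒ Z² = −E_n n²/E_R = 96.78 × 3² / 13.61 ≈ 64.00
Z = 8

8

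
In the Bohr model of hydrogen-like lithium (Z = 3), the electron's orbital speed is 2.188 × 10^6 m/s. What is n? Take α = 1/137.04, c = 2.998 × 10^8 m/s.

3

v_n = Zαc/n ⇒ n = Zαc/v = 3 × 0.007297 × 2.998 × 10^8 / 2.188 × 10^6 ≈ 3.00
n = 3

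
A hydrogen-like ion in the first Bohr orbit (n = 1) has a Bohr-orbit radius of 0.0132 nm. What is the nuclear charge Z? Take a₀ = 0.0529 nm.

4

r_n = n²a₀/Z ⇒ Z = n²a₀/r = 1² × 0.0529 / 0.0132 ≈ 4.01
Z = 4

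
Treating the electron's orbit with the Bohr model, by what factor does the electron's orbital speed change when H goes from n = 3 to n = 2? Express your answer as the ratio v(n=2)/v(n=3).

v ∝ Z^1 · n^-1; with Z fixed, v ∝ n^-1.
v(n=2)/v(n=3) = (2/3)^-1 = 3/2

3/2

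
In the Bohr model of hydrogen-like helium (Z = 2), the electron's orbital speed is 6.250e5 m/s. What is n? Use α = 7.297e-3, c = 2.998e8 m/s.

v_n = Zαc/n ⇒ n = Zαc/v = 2 × 0.007297 × 2.998e8 / 6.250e5 ≈ 7.00
n = 7

7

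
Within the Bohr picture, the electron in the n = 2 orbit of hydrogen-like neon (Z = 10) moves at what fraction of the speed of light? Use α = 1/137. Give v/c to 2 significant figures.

v_n = Zαc/n, so v/c = Zα/n = 10 × 0.0073 / 2 = 0.036

0.036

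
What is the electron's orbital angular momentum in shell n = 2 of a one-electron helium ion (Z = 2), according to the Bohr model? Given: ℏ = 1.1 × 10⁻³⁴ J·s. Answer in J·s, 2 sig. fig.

L_n = nℏ = 2 × 1.1 × 10⁻³⁴ = 2.2 × 10⁻³⁴ J·s

2.2 × 10⁻³⁴ J·s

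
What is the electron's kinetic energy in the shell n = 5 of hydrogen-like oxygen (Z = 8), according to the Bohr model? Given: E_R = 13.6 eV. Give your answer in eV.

34.8 eV

For a Coulomb orbit the virial theorem gives K = −E_n.
E_n = −E_R·Z²/n², so K = E_R·Z²/n² = 13.6 × 8²/5² = 34.8 eV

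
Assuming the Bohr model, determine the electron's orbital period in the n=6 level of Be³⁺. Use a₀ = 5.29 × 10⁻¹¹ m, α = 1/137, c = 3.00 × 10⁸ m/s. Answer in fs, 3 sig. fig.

r = n²a₀/Z = 6²·5.29 × 10⁻¹¹/4 = 4.76 × 10⁻¹⁰ m
v = Zαc/n = 4·0.00730·3.00 × 10⁸/6 = 1.46 × 10⁶ m/s
T = 2πr/v = 2.05 × 10⁻¹⁵ s = 2.05 fs

2.05 fs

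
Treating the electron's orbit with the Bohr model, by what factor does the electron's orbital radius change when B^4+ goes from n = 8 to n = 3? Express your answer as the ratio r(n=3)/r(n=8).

r ∝ Z^-1 · n^2; with Z fixed, r ∝ n^2.
r(n=3)/r(n=8) = (3/8)^2 = 9/64

9/64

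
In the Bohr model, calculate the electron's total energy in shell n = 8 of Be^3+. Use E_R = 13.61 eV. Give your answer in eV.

-3.402 eV

E_n = −E_R·Z²/n² = −13.61 × 4²/8² = -3.402 eV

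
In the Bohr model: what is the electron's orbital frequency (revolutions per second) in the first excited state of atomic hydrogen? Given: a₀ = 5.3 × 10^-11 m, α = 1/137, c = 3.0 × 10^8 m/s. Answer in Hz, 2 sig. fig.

8.2 × 10^14 Hz

r = n²a₀/Z = 2.1 × 10^-10 m, v = Zαc/n = 1.1 × 10^6 m/s
f = v/(2πr) = 8.2 × 10^14 Hz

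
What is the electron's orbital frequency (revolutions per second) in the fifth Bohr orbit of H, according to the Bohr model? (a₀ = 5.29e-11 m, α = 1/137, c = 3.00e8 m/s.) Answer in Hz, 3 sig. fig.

5.27e13 Hz

r = n²a₀/Z = 1.32e-9 m, v = Zαc/n = 4.38e5 m/s
f = v/(2πr) = 5.27e13 Hz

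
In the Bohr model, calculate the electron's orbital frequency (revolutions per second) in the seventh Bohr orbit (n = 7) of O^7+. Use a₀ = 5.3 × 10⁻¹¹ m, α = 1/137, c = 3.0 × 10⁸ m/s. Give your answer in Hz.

1.2 × 10¹⁵ Hz

r = n²a₀/Z = 3.2 × 10⁻¹⁰ m, v = Zαc/n = 2.5 × 10⁶ m/s
f = v/(2πr) = 1.2 × 10¹⁵ Hz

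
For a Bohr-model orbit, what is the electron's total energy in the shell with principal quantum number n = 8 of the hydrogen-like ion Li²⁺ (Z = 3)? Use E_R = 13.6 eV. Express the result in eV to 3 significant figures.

-1.91 eV

E_n = −E_R·Z²/n² = −13.6 × 3²/8² = -1.91 eV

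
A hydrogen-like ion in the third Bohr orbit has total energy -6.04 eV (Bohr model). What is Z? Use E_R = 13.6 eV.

E_n = −E_R Z²/n² ⇒ Z² = −E_n n²/E_R = 6.04 × 3² / 13.6 ≈ 4.00
Z = 2

2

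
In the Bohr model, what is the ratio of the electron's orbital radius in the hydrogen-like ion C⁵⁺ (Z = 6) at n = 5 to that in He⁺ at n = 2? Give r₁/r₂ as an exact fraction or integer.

r ∝ Z^-1 · n^2
r₁/r₂ = (6/2)^-1 · (5/2)^2 = 25/12

25/12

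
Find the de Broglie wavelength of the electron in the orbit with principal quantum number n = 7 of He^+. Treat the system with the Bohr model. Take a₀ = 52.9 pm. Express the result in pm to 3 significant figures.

The Bohr quantisation condition is nλ = 2πr_n.
r_n = n²a₀/Z = 1300 pm
λ = 2πr_n/n = 2π·1300/7 = 1160 pm

1160 pm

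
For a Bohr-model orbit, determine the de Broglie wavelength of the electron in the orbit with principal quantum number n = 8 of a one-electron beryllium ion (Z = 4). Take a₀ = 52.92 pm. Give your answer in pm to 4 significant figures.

665.0 pm

The Bohr quantisation condition is nλ = 2πr_n.
r_n = n²a₀/Z = 846.7 pm
λ = 2πr_n/n = 2π·846.7/8 = 665.0 pm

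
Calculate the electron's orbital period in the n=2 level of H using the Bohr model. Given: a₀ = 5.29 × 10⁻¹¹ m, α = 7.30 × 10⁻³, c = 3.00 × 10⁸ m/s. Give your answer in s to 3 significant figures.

r = n²a₀/Z = 2²·5.29 × 10⁻¹¹/1 = 2.12 × 10⁻¹⁰ m
v = Zαc/n = 1·0.00730·3.00 × 10⁸/2 = 1.09 × 10⁶ m/s
T = 2πr/v = 1.21 × 10⁻¹⁵ s

1.21 × 10⁻¹⁵ s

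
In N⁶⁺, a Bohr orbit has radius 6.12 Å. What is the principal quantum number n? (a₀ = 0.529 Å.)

9

r_n = n²a₀/Z ⇒ n² = rZ/a₀ = 6.12 × 7 / 0.529 ≈ 80.98
n = 9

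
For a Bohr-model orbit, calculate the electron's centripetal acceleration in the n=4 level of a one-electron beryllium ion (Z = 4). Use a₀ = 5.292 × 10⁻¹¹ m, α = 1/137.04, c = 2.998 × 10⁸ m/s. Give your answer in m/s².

2.261 × 10²² m/s²

r = n²a₀/Z = 2.117 × 10⁻¹⁰ m, v = Zαc/n = 2.188 × 10⁶ m/s
a = v²/r = (2.188 × 10⁶)² / 2.117 × 10⁻¹⁰ = 2.261 × 10²² m/s²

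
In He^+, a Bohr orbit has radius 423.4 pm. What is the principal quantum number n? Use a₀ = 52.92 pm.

4

r_n = n²a₀/Z ⇒ n² = rZ/a₀ = 423.4 × 2 / 52.92 ≈ 16.00
n = 4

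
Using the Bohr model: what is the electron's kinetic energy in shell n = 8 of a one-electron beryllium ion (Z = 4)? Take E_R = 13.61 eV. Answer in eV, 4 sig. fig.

3.402 eV

For a Coulomb orbit the virial theorem gives K = −E_n.
E_n = −E_R·Z²/n², so K = E_R·Z²/n² = 13.61 × 4²/8² = 3.402 eV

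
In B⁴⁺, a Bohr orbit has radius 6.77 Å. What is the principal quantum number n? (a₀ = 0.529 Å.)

r_n = n²a₀/Z ⇒ n² = rZ/a₀ = 6.77 × 5 / 0.529 ≈ 63.99
n = 8

8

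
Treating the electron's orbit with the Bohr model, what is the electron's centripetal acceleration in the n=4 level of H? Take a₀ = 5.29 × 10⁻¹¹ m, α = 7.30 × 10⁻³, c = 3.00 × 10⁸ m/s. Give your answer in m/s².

r = n²a₀/Z = 8.46 × 10⁻¹⁰ m, v = Zαc/n = 5.47 × 10⁵ m/s
a = v²/r = (5.47 × 10⁵)² / 8.46 × 10⁻¹⁰ = 3.54 × 10²⁰ m/s²

3.54 × 10²⁰ m/s²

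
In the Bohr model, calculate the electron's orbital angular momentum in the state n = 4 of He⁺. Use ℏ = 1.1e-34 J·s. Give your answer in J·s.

4.4e-34 J·s

L_n = nℏ = 4 × 1.1e-34 = 4.4e-34 J·s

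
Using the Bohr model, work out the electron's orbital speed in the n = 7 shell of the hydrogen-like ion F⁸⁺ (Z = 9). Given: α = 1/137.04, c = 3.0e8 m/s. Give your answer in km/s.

v_n = Zαc/n = 9 × 0.0073 × 3.0e8 / 7
    = 2800 km/s

2800 km/s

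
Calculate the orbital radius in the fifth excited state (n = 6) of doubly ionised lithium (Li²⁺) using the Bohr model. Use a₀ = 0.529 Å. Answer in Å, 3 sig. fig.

r_n = n²a₀/Z = 6² × 0.529 / 3
    = 36 × 0.529 / 3 = 6.35 Å

6.35 Å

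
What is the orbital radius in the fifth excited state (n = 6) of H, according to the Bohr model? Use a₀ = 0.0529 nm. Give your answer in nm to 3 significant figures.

1.90 nm

r_n = n²a₀/Z = 6² × 0.0529 / 1
    = 36 × 0.0529 / 1 = 1.90 nm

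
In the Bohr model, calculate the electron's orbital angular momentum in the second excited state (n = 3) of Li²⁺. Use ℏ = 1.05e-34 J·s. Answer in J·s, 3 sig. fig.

L_n = nℏ = 3 × 1.05e-34 = 3.15e-34 J·s

3.15e-34 J·s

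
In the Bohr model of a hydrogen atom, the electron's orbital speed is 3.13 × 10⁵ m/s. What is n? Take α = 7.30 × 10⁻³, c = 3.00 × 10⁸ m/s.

7

v_n = Zαc/n ⇒ n = Zαc/v = 1 × 0.00730 × 3.00 × 10⁸ / 3.13 × 10⁵ ≈ 7.00
n = 7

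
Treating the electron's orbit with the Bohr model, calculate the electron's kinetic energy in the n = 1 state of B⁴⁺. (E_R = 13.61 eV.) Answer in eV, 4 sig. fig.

For a Coulomb orbit the virial theorem gives K = −E_n.
E_n = −E_R·Z²/n², so K = E_R·Z²/n² = 13.61 × 5²/1² = 340.2 eV

340.2 eV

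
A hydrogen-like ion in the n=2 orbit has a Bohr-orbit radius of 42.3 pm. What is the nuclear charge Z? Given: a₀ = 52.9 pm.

r_n = n²a₀/Z ⇒ Z = n²a₀/r = 2² × 52.9 / 42.3 ≈ 5.00
Z = 5

5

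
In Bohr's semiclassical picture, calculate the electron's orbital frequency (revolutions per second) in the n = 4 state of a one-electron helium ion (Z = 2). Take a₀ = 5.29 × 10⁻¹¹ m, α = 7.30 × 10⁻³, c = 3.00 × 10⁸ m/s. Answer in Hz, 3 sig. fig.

4.12 × 10¹⁴ Hz

r = n²a₀/Z = 4.23 × 10⁻¹⁰ m, v = Zαc/n = 1.09 × 10⁶ m/s
f = v/(2πr) = 4.12 × 10¹⁴ Hz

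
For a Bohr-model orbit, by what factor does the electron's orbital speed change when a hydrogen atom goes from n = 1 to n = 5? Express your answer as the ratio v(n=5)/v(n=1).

v ∝ Z^1 · n^-1; with Z fixed, v ∝ n^-1.
v(n=5)/v(n=1) = (5/1)^-1 = 1/5

1/5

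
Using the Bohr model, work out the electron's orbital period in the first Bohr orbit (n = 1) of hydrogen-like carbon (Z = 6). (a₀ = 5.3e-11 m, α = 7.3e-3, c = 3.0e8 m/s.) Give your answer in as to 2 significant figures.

4.2 as

r = n²a₀/Z = 1²·5.3e-11/6 = 8.8e-12 m
v = Zαc/n = 6·0.0073·3.0e8/1 = 1.3e7 m/s
T = 2πr/v = 4.2e-18 s = 4.2 as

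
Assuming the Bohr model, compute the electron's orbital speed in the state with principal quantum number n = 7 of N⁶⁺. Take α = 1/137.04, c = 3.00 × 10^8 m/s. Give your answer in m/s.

v_n = Zαc/n = 7 × 0.00730 × 3.00 × 10^8 / 7
    = 2.19 × 10^6 m/s

2.19 × 10^6 m/s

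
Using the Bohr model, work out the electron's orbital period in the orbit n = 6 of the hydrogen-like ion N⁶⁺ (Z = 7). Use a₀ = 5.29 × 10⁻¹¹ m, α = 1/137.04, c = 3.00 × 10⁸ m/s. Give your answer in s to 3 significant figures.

r = n²a₀/Z = 6²·5.29 × 10⁻¹¹/7 = 2.72 × 10⁻¹⁰ m
v = Zαc/n = 7·0.00730·3.00 × 10⁸/6 = 2.55 × 10⁶ m/s
T = 2πr/v = 6.69 × 10⁻¹⁶ s

6.69 × 10⁻¹⁶ s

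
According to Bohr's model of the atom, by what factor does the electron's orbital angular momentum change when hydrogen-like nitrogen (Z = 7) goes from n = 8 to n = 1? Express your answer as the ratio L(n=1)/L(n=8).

L = nℏ depends only on n, so L ∝ n.
L(n=1)/L(n=8) = (1/8)^1 = 1/8

1/8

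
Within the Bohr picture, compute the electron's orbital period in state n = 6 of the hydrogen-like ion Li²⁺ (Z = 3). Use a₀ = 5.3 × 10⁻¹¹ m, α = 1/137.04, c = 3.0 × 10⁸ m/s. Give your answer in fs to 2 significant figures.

r = n²a₀/Z = 6²·5.3 × 10⁻¹¹/3 = 6.4 × 10⁻¹⁰ m
v = Zαc/n = 3·0.0073·3.0 × 10⁸/6 = 1.1 × 10⁶ m/s
T = 2πr/v = 3.7 × 10⁻¹⁵ s = 3.7 fs

3.7 fs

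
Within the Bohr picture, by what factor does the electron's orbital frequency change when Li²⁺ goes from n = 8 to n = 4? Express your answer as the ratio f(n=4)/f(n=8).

8

f ∝ Z^2 · n^-3; with Z fixed, f ∝ n^-3.
f(n=4)/f(n=8) = (4/8)^-3 = 8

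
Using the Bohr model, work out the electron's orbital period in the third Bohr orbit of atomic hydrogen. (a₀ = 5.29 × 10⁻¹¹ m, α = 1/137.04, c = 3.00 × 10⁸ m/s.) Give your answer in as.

r = n²a₀/Z = 3²·5.29 × 10⁻¹¹/1 = 4.76 × 10⁻¹⁰ m
v = Zαc/n = 1·0.00730·3.00 × 10⁸/3 = 7.30 × 10⁵ m/s
T = 2πr/v = 4.10 × 10⁻¹⁵ s = 4100 as

4100 as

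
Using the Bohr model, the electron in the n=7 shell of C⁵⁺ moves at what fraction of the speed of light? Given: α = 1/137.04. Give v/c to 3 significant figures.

v_n = Zαc/n, so v/c = Zα/n = 6 × 0.00730 / 7 = 0.00625

0.00625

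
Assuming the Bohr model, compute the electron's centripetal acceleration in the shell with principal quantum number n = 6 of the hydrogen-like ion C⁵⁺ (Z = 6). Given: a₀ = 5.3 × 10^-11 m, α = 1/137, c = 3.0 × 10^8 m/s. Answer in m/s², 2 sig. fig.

1.5 × 10^22 m/s²

r = n²a₀/Z = 3.2 × 10^-10 m, v = Zαc/n = 2.2 × 10^6 m/s
a = v²/r = (2.2 × 10^6)² / 3.2 × 10^-10 = 1.5 × 10^22 m/s²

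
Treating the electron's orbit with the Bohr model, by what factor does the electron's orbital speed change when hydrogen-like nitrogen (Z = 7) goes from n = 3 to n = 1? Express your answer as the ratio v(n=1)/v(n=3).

v ∝ Z^1 · n^-1; with Z fixed, v ∝ n^-1.
v(n=1)/v(n=3) = (1/3)^-1 = 3

3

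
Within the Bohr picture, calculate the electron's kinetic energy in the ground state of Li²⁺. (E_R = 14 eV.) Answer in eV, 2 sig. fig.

For a Coulomb orbit the virial theorem gives K = −E_n.
E_n = −E_R·Z²/n², so K = E_R·Z²/n² = 14 × 3²/1² = 130 eV

130 eV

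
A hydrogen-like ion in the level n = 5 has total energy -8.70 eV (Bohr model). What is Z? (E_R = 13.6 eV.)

4

E_n = −E_R Z²/n² ⇒ Z² = −E_n n²/E_R = 8.70 × 5² / 13.6 ≈ 15.99
Z = 4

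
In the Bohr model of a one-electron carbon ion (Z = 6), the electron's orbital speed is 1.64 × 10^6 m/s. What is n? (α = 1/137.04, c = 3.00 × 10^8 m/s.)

v_n = Zαc/n ⇒ n = Zαc/v = 6 × 0.00730 × 3.00 × 10^8 / 1.64 × 10^6 ≈ 8.01
n = 8

8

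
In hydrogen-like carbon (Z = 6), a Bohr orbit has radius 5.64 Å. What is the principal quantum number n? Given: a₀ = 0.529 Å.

8

r_n = n²a₀/Z ⇒ n² = rZ/a₀ = 5.64 × 6 / 0.529 ≈ 63.97
n = 8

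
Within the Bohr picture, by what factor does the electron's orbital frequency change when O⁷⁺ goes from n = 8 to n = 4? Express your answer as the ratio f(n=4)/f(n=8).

f ∝ Z^2 · n^-3; with Z fixed, f ∝ n^-3.
f(n=4)/f(n=8) = (4/8)^-3 = 8

8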